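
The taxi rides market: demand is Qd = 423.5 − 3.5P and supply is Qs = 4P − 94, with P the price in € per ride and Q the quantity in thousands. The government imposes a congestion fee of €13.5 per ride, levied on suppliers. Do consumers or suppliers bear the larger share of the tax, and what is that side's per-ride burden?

Before the tax: set 423.5 − 3.5P = 4P − 94 → P* = €69, Q* = 182.
With the tax collected from suppliers, supply shifts: Qs = 4(P − 13.5) − 94.
Solving gives Q = 156.8 with consumers paying €76.2 and suppliers receiving €62.7 (the €13.5 wedge).
Per-ride burden: consumers €7.2, suppliers €6.3.
Consumers take the larger share because demand is less price-elastic here (demand slope 3.5 vs supply slope 4).
The less price-elastic side of the market bears the larger share of a per-unit tax.

Consumers bear the larger share: €7.2 per ride.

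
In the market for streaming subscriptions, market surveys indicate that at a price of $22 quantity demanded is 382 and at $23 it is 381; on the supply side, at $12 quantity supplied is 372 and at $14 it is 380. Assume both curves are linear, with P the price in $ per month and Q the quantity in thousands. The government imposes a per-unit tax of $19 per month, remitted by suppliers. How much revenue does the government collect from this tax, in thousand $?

Tax revenue = $7083.2 thousand.

Demand slope: (381 − 382)/(23 − 22) = -1, so Qd = 404 − P.
Supply slope: (380 − 372)/(14 − 12) = 4, so Qs = 4P + 324.
Before the tax: set 404 − P = 4P + 324 → P* = $16, Q* = 388.
With the tax collected from suppliers, supply shifts: Qs = 4(P − 19) + 324.
New equilibrium: consumers pay $31.2, suppliers receive $12.2, Q = 372.8. (Wedge: Pb − Ps = 19.)
Revenue = t · Q = 19 · 372.8 = $7083.2.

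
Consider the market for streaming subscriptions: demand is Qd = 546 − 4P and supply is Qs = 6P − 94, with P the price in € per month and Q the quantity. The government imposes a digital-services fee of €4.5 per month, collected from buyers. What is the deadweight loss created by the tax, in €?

Before the tax: set 546 − 4P = 6P − 94 → P* = €64, Q* = 290.
With the tax collected from buyers, demand (in seller-price terms) shifts: Qd = 546 − 4(P + 4.5).
New equilibrium: buyers pay €66.7, suppliers receive €62.2, Q = 279.2. (Wedge: Pb − Ps = 4.5.)
Quantity falls by |ΔQ| = |290 − 279.2| = 10.8.
DWL = ½ · t · |ΔQ| = ½ · 4.5 · 10.8 = €24.3.

Deadweight loss = €24.3.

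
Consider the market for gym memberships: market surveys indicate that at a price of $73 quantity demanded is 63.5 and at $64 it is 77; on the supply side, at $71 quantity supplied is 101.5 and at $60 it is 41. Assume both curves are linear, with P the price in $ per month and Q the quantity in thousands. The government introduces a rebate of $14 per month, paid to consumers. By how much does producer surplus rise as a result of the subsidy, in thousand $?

Producer surplus rises by $246.75 thousand.

Demand slope: (77 − 63.5)/(64 − 73) = -1.5, so Qd = 173 − 1.5P.
Supply slope: (41 − 101.5)/(60 − 71) = 5.5, so Qs = 5.5P − 289.
Before the subsidy: set 173 − 1.5P = 5.5P − 289 → P* = $66, Q* = 74.
With a per-unit subsidy paid to consumers, each effectively pays P − 14, so demand becomes Qd = 173 − 1.5(P − 14).
New equilibrium: consumers pay $55, suppliers receive $69, Q = 90.5. (Wedge: Pb − Ps = −14.)
ΔPS is the trapezoid between Q = 90.5 and Q = 74 of height $3: ½ · (74 + 90.5) · 3 = $246.75.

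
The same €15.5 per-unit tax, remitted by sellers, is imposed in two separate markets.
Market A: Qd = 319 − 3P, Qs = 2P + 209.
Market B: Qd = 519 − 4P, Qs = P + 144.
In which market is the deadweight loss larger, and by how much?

Market A: pre-tax P* = €22, Q* = 253; post-tax Q = 234.4; deadweight loss = €144.15.
Market B: pre-tax P* = €75, Q* = 219; post-tax Q = 206.6; deadweight loss = €96.1.
Difference: €144.15 vs €96.1 → market A is larger by €48.05.

Market A, by €48.05.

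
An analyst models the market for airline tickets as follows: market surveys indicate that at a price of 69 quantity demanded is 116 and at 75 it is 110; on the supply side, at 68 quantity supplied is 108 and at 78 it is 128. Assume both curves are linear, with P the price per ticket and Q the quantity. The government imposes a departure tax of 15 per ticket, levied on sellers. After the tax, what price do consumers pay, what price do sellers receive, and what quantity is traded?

Demand slope: (110 − 116)/(75 − 69) = -1, so Qd = 185 − P.
Supply slope: (128 − 108)/(78 − 68) = 2, so Qs = 2P − 28.
Before the tax: set 185 − P = 2P − 28 → P* = 71, Q* = 114.
With the tax collected from sellers, supply shifts: Qs = 2(P − 15) − 28.
Solving gives Q = 104 with consumers paying 81 and sellers receiving 66 (the 15 wedge).

Consumers pay 81; sellers receive 66; quantity = 104.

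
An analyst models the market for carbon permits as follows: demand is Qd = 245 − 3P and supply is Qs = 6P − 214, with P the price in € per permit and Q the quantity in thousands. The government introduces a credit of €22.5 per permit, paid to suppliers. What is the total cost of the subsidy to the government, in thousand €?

Before the subsidy: set 245 − 3P = 6P − 214 → P* = €51, Q* = 92.
With a per-unit subsidy paid to suppliers, each receives P + 22.5 per unit sold, so supply becomes Qs = 6(P + 22.5) − 214.
New equilibrium: buyers pay €36, suppliers receive €58.5, Q = 137. (Wedge: Pb − Ps = −22.5.)
Outlay = t · Q = 22.5 · 137 = €3082.5.

Government outlay = €3082.5 thousand.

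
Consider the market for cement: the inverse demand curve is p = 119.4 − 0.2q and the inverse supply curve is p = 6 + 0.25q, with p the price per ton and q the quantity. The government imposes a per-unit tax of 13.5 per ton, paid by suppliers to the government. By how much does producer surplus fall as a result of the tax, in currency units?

Producer surplus falls by 1777.5.

Inverting to q(p) form: qd = 597 − 5p; qs = 4p − 24.
Before the tax: set 597 − 5p = 4p − 24 → p* = 69, q* = 252.
With the tax collected from suppliers, supply shifts: qs = 4(p − 13.5) − 24.
New equilibrium: consumers pay 75, suppliers receive 61.5, q = 222. (Wedge: pb − ps = 13.5.)
ΔPS is the trapezoid between Q = 222 and Q = 252 of height 7.5: ½ · (252 + 222) · 7.5 = 1777.5.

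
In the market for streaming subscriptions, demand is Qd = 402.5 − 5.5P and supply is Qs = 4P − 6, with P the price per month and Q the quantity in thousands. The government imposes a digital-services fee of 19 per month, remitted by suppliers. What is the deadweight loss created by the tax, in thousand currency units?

Deadweight loss = 418 thousand.

Without the tax, 402.5 − 5.5P = 4P − 6 gives 9.5P = 408.5, so P* = 43 and Q* = 166.
With the tax collected from suppliers, supply shifts: Qs = 4(P − 19) − 6.
New equilibrium: buyers pay 51, suppliers receive 32, Q = 122. (Wedge: Pb − Ps = 19.)
Quantity falls by |ΔQ| = |166 − 122| = 44.
DWL = ½ · t · |ΔQ| = ½ · 19 · 44 = 418.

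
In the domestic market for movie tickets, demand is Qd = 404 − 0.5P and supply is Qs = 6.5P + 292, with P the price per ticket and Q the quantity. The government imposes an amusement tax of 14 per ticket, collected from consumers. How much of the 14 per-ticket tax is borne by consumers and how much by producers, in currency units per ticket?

Consumers bear 13 per ticket; producers bear 1 per ticket.

Without the tax, 404 − 0.5P = 6.5P + 292 gives 7P = 112, so P* = 16 and Q* = 396.
With the tax collected from consumers, demand (in seller-price terms) shifts: Qd = 404 − 0.5(P + 14).
Solving gives Q = 389.5 with consumers paying 29 and producers receiving 15 (the 14 wedge).
Burden on consumers: 13; on producers: 1. (They sum to 14.)
The less price-elastic side of the market bears the larger share of a per-unit tax.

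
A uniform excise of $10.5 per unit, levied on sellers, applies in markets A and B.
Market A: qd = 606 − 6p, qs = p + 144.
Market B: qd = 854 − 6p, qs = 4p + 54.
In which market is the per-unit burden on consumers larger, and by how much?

Market A: pre-tax p* = $66, q* = 210; post-tax q = 201; per-unit burden on consumers = $1.5.
Market B: pre-tax p* = $80, q* = 374; post-tax q = 348.8; per-unit burden on consumers = $4.2.
Difference: $1.5 vs $4.2 → market B is larger by $2.7.

Market B, by $2.7.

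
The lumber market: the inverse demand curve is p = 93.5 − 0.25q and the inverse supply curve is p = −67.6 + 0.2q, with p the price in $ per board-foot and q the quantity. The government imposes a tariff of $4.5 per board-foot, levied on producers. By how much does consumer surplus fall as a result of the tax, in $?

Consumer surplus falls by $882.5.

Rewrite in direct form: qd = 374 − 4p and qs = 5p + 338.
Before the tax: set 374 − 4p = 5p + 338 → p* = $4, q* = 358.
With the tax collected from producers, supply shifts: qs = 5(p − 4.5) + 338.
New equilibrium: consumers pay $6.5, producers receive $2, q = 348. (Wedge: pb − ps = 4.5.)
ΔCS is the trapezoid between Q = 348 and Q = 358 of height $2.5: ½ · (358 + 348) · 2.5 = $882.5.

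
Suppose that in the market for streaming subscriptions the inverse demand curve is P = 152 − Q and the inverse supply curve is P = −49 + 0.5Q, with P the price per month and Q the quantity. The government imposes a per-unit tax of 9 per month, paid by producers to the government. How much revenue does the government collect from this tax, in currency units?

Inverting to Q(P) form: Qd = 152 − P; Qs = 2P + 98.
Without the tax, 152 − P = 2P + 98 gives 3P = 54, so P* = 18 and Q* = 134.
With the tax collected from producers, supply shifts: Qs = 2(P − 9) + 98.
Solving gives Q = 128 with consumers paying 24 and producers receiving 15 (the 9 wedge).
Revenue = t · Q = 9 · 128 = 1152.

Tax revenue = 1152.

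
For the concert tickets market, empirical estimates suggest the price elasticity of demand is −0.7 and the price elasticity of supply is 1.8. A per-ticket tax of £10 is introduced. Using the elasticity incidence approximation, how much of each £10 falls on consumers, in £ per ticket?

Incidence ratio: consumers' share ≈ εs / (εs + |εd|) = 1.8 / (1.8 + 0.7) = 0.72.
So consumers bear ≈ 0.72 × £10 = £7.2; suppliers bear £2.8.

Consumers bear ≈ £7.2 per ticket.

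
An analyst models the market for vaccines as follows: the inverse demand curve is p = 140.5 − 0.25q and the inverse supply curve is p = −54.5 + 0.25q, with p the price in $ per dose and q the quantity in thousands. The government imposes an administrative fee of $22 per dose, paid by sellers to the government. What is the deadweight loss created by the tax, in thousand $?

Deadweight loss = $484 thousand.

Rewrite in direct form: qd = 562 − 4p and qs = 4p + 218.
Without the tax, 562 − 4p = 4p + 218 gives 8p = 344, so p* = $43 and q* = 390.
With the tax collected from sellers, supply shifts: qs = 4(p − 22) + 218.
Solving gives q = 346 with buyers paying $54 and sellers receiving $32 (the $22 wedge).
Quantity falls by |ΔQ| = |390 − 346| = 44.
DWL = ½ · t · |ΔQ| = ½ · 22 · 44 = $484.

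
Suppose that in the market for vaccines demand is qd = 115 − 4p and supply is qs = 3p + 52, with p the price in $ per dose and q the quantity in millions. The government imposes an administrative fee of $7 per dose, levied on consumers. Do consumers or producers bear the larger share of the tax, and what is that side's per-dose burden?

Before the tax: set 115 − 4p = 3p + 52 → p* = $9, q* = 79.
With the tax collected from consumers, demand (in seller-price terms) shifts: qd = 115 − 4(p + 7).
New equilibrium: consumers pay $12, producers receive $5, q = 67. (Wedge: pb − ps = 7.)
Per-dose burden: consumers $3, producers $4.
Producers take the larger share because supply is less price-elastic here (demand slope 4 vs supply slope 3).
The less price-elastic side of the market bears the larger share of a per-unit tax.

Producers bear the larger share: $4 per dose.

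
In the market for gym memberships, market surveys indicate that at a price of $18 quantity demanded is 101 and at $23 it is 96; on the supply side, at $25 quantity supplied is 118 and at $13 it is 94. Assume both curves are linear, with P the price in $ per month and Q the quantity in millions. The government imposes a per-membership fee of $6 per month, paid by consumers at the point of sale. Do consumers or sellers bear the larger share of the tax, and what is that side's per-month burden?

Consumers bear the larger share: $4 per month.

Demand slope: (96 − 101)/(23 − 18) = -1, so Qd = 119 − P.
Supply slope: (94 − 118)/(13 − 25) = 2, so Qs = 2P + 68.
Before the tax: set 119 − P = 2P + 68 → P* = $17, Q* = 102.
With the tax collected from consumers, demand (in seller-price terms) shifts: Qd = 119 − (P + 6).
Solving gives Q = 98 with consumers paying $21 and sellers receiving $15 (the $6 wedge).
Per-month burden: consumers $4, sellers $2.
Consumers take the larger share because demand is less price-elastic here (demand slope 1 vs supply slope 2).
The less price-elastic side of the market bears the larger share of a per-unit tax.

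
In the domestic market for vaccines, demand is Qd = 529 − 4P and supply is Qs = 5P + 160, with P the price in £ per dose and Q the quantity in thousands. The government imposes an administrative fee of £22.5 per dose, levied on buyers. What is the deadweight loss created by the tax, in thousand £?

Deadweight loss = £562.5 thousand.

Without the tax, 529 − 4P = 5P + 160 gives 9P = 369, so P* = £41 and Q* = 365.
With the tax collected from buyers, demand (in seller-price terms) shifts: Qd = 529 − 4(P + 22.5).
Solving gives Q = 315 with buyers paying £53.5 and sellers receiving £31 (the £22.5 wedge).
Quantity falls by |ΔQ| = |365 − 315| = 50.
DWL = ½ · t · |ΔQ| = ½ · 22.5 · 50 = £562.5.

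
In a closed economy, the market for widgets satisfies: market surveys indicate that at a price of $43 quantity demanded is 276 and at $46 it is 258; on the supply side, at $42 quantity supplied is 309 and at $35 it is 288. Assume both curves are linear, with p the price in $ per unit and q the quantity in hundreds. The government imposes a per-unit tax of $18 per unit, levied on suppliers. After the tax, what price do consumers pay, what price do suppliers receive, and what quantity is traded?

Consumers pay $45; suppliers receive $27; quantity = 264.

Demand slope: (258 − 276)/(46 − 43) = -6, so qd = 534 − 6p.
Supply slope: (288 − 309)/(35 − 42) = 3, so qs = 3p + 183.
Before the tax: set 534 − 6p = 3p + 183 → p* = $39, q* = 300.
With the tax collected from suppliers, supply shifts: qs = 3(p − 18) + 183.
New equilibrium: consumers pay $45, suppliers receive $27, q = 264. (Wedge: pb − ps = 18.)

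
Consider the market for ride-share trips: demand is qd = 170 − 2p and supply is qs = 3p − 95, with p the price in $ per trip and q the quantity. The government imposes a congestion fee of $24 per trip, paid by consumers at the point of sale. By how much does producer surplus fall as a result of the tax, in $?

Producer surplus falls by $476.16.

Without the tax, 170 − 2p = 3p − 95 gives 5p = 265, so p* = $53 and q* = 64.
With the tax collected from consumers, demand (in seller-price terms) shifts: qd = 170 − 2(p + 24).
Solving gives q = 35.2 with consumers paying $67.4 and suppliers receiving $43.4 (the $24 wedge).
ΔPS is the trapezoid between Q = 35.2 and Q = 64 of height $9.6: ½ · (64 + 35.2) · 9.6 = $476.16.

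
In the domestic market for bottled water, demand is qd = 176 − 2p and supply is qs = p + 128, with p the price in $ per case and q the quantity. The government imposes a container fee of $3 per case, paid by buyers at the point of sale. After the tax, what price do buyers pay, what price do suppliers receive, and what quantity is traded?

Before the tax: set 176 − 2p = p + 128 → p* = $16, q* = 144.
With the tax collected from buyers, demand (in seller-price terms) shifts: qd = 176 − 2(p + 3).
New equilibrium: buyers pay $17, suppliers receive $14, q = 142. (Wedge: pb − ps = 3.)
The less price-elastic side of the market bears the larger share of a per-unit tax.

Buyers pay $17; suppliers receive $14; quantity = 142.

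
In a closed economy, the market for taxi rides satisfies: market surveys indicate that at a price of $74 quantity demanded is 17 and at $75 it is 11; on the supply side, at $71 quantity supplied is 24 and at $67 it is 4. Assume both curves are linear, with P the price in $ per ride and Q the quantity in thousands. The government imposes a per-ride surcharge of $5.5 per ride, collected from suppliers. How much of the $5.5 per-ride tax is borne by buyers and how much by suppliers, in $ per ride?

Buyers bear $2.5 per ride; suppliers bear $3 per ride.

Demand slope: (11 − 17)/(75 − 74) = -6, so Qd = 461 − 6P.
Supply slope: (4 − 24)/(67 − 71) = 5, so Qs = 5P − 331.
Before the tax: set 461 − 6P = 5P − 331 → P* = $72, Q* = 29.
With the tax collected from suppliers, supply shifts: Qs = 5(P − 5.5) − 331.
Solving gives Q = 14 with buyers paying $74.5 and suppliers receiving $69 (the $5.5 wedge).
Burden on buyers: $2.5; on suppliers: $3. (They sum to $5.5.)
The less price-elastic side of the market bears the larger share of a per-unit tax.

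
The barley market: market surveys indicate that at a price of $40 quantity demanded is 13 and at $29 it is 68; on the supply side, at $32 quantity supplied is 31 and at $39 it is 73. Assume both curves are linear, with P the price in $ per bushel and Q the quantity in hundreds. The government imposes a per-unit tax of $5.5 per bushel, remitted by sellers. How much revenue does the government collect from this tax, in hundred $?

Demand slope: (68 − 13)/(29 − 40) = -5, so Qd = 213 − 5P.
Supply slope: (73 − 31)/(39 − 32) = 6, so Qs = 6P − 161.
Before the tax: set 213 − 5P = 6P − 161 → P* = $34, Q* = 43.
With the tax collected from sellers, supply shifts: Qs = 6(P − 5.5) − 161.
New equilibrium: consumers pay $37, sellers receive $31.5, Q = 28. (Wedge: Pb − Ps = 5.5.)
Revenue = t · Q = 5.5 · 28 = $154.

Tax revenue = $154 hundred.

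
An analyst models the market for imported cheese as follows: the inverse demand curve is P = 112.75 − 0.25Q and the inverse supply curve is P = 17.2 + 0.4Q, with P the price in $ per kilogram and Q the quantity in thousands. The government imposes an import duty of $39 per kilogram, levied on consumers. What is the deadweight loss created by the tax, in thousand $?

Inverting to Q(P) form: Qd = 451 − 4P; Qs = 2.5P − 43.
Without the tax, 451 − 4P = 2.5P − 43 gives 6.5P = 494, so P* = $76 and Q* = 147.
With the tax collected from consumers, demand (in seller-price terms) shifts: Qd = 451 − 4(P + 39).
Solving gives Q = 87 with consumers paying $91 and producers receiving $52 (the $39 wedge).
Quantity falls by |ΔQ| = |147 − 87| = 60.
DWL = ½ · t · |ΔQ| = ½ · 39 · 60 = $1170.

Deadweight loss = $1170 thousand.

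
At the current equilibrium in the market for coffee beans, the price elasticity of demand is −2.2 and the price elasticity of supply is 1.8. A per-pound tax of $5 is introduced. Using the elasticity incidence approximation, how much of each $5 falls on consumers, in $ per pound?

Consumers bear ≈ $2.25 per pound.

Incidence ratio: consumers' share ≈ εs / (εs + |εd|) = 1.8 / (1.8 + 2.2) = 0.45.
So consumers bear ≈ 0.45 × $5 = $2.25; sellers bear $2.75.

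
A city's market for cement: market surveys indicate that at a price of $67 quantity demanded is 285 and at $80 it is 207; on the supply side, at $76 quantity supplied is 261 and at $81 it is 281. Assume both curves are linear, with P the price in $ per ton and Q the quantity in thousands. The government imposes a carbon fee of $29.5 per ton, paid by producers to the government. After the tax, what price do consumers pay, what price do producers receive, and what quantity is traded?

Consumers pay $84.8; producers receive $55.3; quantity = 178.2.

Demand slope: (207 − 285)/(80 − 67) = -6, so Qd = 687 − 6P.
Supply slope: (281 − 261)/(81 − 76) = 4, so Qs = 4P − 43.
Before the tax: set 687 − 6P = 4P − 43 → P* = $73, Q* = 249.
With the tax collected from producers, supply shifts: Qs = 4(P − 29.5) − 43.
Solving gives Q = 178.2 with consumers paying $84.8 and producers receiving $55.3 (the $29.5 wedge).
The less price-elastic side of the market bears the larger share of a per-unit tax.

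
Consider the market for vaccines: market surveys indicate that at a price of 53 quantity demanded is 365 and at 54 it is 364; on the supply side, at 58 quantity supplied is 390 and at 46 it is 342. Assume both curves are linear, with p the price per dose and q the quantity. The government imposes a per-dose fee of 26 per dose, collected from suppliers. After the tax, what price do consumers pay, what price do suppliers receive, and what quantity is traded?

Demand slope: (364 − 365)/(54 − 53) = -1, so qd = 418 − p.
Supply slope: (342 − 390)/(46 − 58) = 4, so qs = 4p + 158.
Without the tax, 418 − p = 4p + 158 gives 5p = 260, so p* = 52 and q* = 366.
With the tax collected from suppliers, supply shifts: qs = 4(p − 26) + 158.
New equilibrium: consumers pay 72.8, suppliers receive 46.8, q = 345.2. (Wedge: pb − ps = 26.)
The less price-elastic side of the market bears the larger share of a per-unit tax.

Consumers pay 72.8; suppliers receive 46.8; quantity = 345.2.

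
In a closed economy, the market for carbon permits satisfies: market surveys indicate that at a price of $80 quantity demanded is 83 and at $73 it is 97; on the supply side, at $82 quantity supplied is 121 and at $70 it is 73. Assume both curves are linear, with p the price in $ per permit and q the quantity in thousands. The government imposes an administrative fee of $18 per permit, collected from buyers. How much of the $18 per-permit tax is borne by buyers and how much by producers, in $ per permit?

Buyers bear $12 per permit; producers bear $6 per permit.

Demand slope: (97 − 83)/(73 − 80) = -2, so qd = 243 − 2p.
Supply slope: (73 − 121)/(70 − 82) = 4, so qs = 4p − 207.
Before the tax: set 243 − 2p = 4p − 207 → p* = $75, q* = 93.
With the tax collected from buyers, demand (in seller-price terms) shifts: qd = 243 − 2(p + 18).
Solving gives q = 69 with buyers paying $87 and producers receiving $69 (the $18 wedge).
Burden on buyers: $12; on producers: $6. (They sum to $18.)
The less price-elastic side of the market bears the larger share of a per-unit tax.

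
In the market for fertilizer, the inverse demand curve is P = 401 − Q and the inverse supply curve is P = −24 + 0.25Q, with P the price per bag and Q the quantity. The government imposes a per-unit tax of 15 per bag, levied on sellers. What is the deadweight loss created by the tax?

Deadweight loss = 90.

Inverting to Q(P) form: Qd = 401 − P; Qs = 4P + 96.
Before the tax: set 401 − P = 4P + 96 → P* = 61, Q* = 340.
With the tax collected from sellers, supply shifts: Qs = 4(P − 15) + 96.
Solving gives Q = 328 with buyers paying 73 and sellers receiving 58 (the 15 wedge).
Quantity falls by |ΔQ| = |340 − 328| = 12.
DWL = ½ · t · |ΔQ| = ½ · 15 · 12 = 90.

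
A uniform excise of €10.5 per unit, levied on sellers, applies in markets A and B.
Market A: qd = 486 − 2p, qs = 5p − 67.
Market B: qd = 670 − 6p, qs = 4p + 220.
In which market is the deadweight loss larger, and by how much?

Market A: pre-tax p* = €79, q* = 328; post-tax q = 313; deadweight loss = €78.75.
Market B: pre-tax p* = €45, q* = 400; post-tax q = 374.8; deadweight loss = €132.3.
Difference: €78.75 vs €132.3 → market B is larger by €53.55.

Market B, by €53.55.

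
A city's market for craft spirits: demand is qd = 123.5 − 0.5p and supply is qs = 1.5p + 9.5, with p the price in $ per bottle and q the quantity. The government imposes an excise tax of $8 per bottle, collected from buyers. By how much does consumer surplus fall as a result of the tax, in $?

Consumer surplus falls by $561.

Without the tax, 123.5 − 0.5p = 1.5p + 9.5 gives 2p = 114, so p* = $57 and q* = 95.
With the tax collected from buyers, demand (in seller-price terms) shifts: qd = 123.5 − 0.5(p + 8).
Solving gives q = 92 with buyers paying $63 and suppliers receiving $55 (the $8 wedge).
ΔCS is the trapezoid between Q = 92 and Q = 95 of height $6: ½ · (95 + 92) · 6 = $561.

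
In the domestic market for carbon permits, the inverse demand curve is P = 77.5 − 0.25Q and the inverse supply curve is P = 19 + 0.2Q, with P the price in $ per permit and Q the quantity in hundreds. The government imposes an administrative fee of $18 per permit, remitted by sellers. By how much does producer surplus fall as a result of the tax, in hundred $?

Inverting to Q(P) form: Qd = 310 − 4P; Qs = 5P − 95.
Before the tax: set 310 − 4P = 5P − 95 → P* = $45, Q* = 130.
With the tax collected from sellers, supply shifts: Qs = 5(P − 18) − 95.
New equilibrium: consumers pay $55, sellers receive $37, Q = 90. (Wedge: Pb − Ps = 18.)
ΔPS is the trapezoid between Q = 90 and Q = 130 of height $8: ½ · (130 + 90) · 8 = $880.

Producer surplus falls by $880 hundred.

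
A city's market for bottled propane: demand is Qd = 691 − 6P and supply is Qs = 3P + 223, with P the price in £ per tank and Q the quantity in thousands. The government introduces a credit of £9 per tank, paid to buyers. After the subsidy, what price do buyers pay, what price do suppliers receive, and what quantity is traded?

Buyers pay £49; suppliers receive £58; quantity = 397.

Without the subsidy, 691 − 6P = 3P + 223 gives 9P = 468, so P* = £52 and Q* = 379.
With a per-unit subsidy paid to buyers, each effectively pays P − 9, so demand becomes Qd = 691 − 6(P − 9).
Solving gives Q = 397 with buyers paying £49 and suppliers receiving £58 (the £9 wedge).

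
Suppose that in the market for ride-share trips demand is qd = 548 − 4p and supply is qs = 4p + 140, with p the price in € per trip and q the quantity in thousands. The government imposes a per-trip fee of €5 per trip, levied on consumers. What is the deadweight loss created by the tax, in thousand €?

Deadweight loss = €25 thousand.

Without the tax, 548 − 4p = 4p + 140 gives 8p = 408, so p* = €51 and q* = 344.
With the tax collected from consumers, demand (in seller-price terms) shifts: qd = 548 − 4(p + 5).
Solving gives q = 334 with consumers paying €53.5 and producers receiving €48.5 (the €5 wedge).
Quantity falls by |ΔQ| = |344 − 334| = 10.
DWL = ½ · t · |ΔQ| = ½ · 5 · 10 = €25.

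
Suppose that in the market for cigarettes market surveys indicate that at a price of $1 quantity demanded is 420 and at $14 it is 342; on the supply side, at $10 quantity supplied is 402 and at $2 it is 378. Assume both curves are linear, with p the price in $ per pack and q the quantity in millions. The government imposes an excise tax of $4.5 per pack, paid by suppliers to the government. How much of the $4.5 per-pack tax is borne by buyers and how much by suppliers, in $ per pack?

Buyers bear $1.5 per pack; suppliers bear $3 per pack.

Demand slope: (342 − 420)/(14 − 1) = -6, so qd = 426 − 6p.
Supply slope: (378 − 402)/(2 − 10) = 3, so qs = 3p + 372.
Without the tax, 426 − 6p = 3p + 372 gives 9p = 54, so p* = $6 and q* = 390.
With the tax collected from suppliers, supply shifts: qs = 3(p − 4.5) + 372.
Solving gives q = 381 with buyers paying $7.5 and suppliers receiving $3 (the $4.5 wedge).
Burden on buyers: $1.5; on suppliers: $3. (They sum to $4.5.)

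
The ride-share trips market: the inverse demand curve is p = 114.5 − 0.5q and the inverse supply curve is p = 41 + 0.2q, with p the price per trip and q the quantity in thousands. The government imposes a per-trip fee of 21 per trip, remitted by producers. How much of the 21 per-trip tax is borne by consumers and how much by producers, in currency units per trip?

Consumers bear 15 per trip; producers bear 6 per trip.

Rewrite in direct form: qd = 229 − 2p and qs = 5p − 205.
Without the tax, 229 − 2p = 5p − 205 gives 7p = 434, so p* = 62 and q* = 105.
With the tax collected from producers, supply shifts: qs = 5(p − 21) − 205.
New equilibrium: consumers pay 77, producers receive 56, q = 75. (Wedge: pb − ps = 21.)
Burden on consumers: 15; on producers: 6. (They sum to 21.)
The less price-elastic side of the market bears the larger share of a per-unit tax.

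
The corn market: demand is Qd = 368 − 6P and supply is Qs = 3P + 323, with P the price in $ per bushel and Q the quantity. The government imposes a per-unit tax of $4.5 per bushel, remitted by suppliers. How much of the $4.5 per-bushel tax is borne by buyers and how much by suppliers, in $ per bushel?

Before the tax: set 368 − 6P = 3P + 323 → P* = $5, Q* = 338.
With the tax collected from suppliers, supply shifts: Qs = 3(P − 4.5) + 323.
Solving gives Q = 329 with buyers paying $6.5 and suppliers receiving $2 (the $4.5 wedge).
Burden on buyers: $1.5; on suppliers: $3. (They sum to $4.5.)

Buyers bear $1.5 per bushel; suppliers bear $3 per bushel.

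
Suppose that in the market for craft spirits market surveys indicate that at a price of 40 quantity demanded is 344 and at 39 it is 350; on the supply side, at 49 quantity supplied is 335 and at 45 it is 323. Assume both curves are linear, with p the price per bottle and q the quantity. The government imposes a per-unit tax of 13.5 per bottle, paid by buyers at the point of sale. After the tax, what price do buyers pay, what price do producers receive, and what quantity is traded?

Demand slope: (350 − 344)/(39 − 40) = -6, so qd = 584 − 6p.
Supply slope: (323 − 335)/(45 − 49) = 3, so qs = 3p + 188.
Before the tax: set 584 − 6p = 3p + 188 → p* = 44, q* = 320.
With the tax collected from buyers, demand (in seller-price terms) shifts: qd = 584 − 6(p + 13.5).
New equilibrium: buyers pay 48.5, producers receive 35, q = 293. (Wedge: pb − ps = 13.5.)
The less price-elastic side of the market bears the larger share of a per-unit tax.

Buyers pay 48.5; producers receive 35; quantity = 293.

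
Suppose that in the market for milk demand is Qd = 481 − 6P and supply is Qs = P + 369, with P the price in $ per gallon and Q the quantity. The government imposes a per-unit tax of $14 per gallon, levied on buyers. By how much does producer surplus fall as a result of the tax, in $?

Producer surplus falls by $4548.

Without the tax, 481 − 6P = P + 369 gives 7P = 112, so P* = $16 and Q* = 385.
With the tax collected from buyers, demand (in seller-price terms) shifts: Qd = 481 − 6(P + 14).
Solving gives Q = 373 with buyers paying $18 and suppliers receiving $4 (the $14 wedge).
ΔPS is the trapezoid between Q = 373 and Q = 385 of height $12: ½ · (385 + 373) · 12 = $4548.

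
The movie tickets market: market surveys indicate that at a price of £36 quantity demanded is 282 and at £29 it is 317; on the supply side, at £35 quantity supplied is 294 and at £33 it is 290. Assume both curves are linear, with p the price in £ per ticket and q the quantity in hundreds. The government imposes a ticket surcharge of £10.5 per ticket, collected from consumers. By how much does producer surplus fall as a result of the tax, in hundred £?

Producer surplus falls by £2133.75 hundred.

Demand slope: (317 − 282)/(29 − 36) = -5, so qd = 462 − 5p.
Supply slope: (290 − 294)/(33 − 35) = 2, so qs = 2p + 224.
Without the tax, 462 − 5p = 2p + 224 gives 7p = 238, so p* = £34 and q* = 292.
With the tax collected from consumers, demand (in seller-price terms) shifts: qd = 462 − 5(p + 10.5).
Solving gives q = 277 with consumers paying £37 and producers receiving £26.5 (the £10.5 wedge).
ΔPS is the trapezoid between Q = 277 and Q = 292 of height £7.5: ½ · (292 + 277) · 7.5 = £2133.75.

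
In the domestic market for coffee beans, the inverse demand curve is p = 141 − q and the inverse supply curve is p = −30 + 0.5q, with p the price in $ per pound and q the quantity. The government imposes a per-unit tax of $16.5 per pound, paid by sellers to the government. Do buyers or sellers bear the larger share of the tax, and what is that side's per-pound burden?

Rewrite in direct form: qd = 141 − p and qs = 2p + 60.
Before the tax: set 141 − p = 2p + 60 → p* = $27, q* = 114.
With the tax collected from sellers, supply shifts: qs = 2(p − 16.5) + 60.
New equilibrium: buyers pay $38, sellers receive $21.5, q = 103. (Wedge: pb − ps = 16.5.)
Per-pound burden: buyers $11, sellers $5.5.
Buyers take the larger share because demand is less price-elastic here (demand slope 1 vs supply slope 2).
The less price-elastic side of the market bears the larger share of a per-unit tax.

Buyers bear the larger share: $11 per pound.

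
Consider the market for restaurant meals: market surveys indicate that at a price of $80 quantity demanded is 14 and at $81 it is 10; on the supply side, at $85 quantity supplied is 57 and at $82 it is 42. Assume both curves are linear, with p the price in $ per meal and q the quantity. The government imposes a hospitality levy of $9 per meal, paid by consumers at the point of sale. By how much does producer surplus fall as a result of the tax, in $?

Demand slope: (10 − 14)/(81 − 80) = -4, so qd = 334 − 4p.
Supply slope: (42 − 57)/(82 − 85) = 5, so qs = 5p − 368.
Without the tax, 334 − 4p = 5p − 368 gives 9p = 702, so p* = $78 and q* = 22.
With the tax collected from consumers, demand (in seller-price terms) shifts: qd = 334 − 4(p + 9).
Solving gives q = 2 with consumers paying $83 and suppliers receiving $74 (the $9 wedge).
ΔPS is the trapezoid between Q = 2 and Q = 22 of height $4: ½ · (22 + 2) · 4 = $48.

Producer surplus falls by $48.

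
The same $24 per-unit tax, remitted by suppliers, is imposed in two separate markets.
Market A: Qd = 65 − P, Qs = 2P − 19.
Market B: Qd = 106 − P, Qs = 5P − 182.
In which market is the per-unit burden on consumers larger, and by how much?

Market B, by $4.

Market A: pre-tax P* = $28, Q* = 37; post-tax Q = 21; per-unit burden on consumers = $16.
Market B: pre-tax P* = $48, Q* = 58; post-tax Q = 38; per-unit burden on consumers = $20.
Difference: $16 vs $20 → market B is larger by $4.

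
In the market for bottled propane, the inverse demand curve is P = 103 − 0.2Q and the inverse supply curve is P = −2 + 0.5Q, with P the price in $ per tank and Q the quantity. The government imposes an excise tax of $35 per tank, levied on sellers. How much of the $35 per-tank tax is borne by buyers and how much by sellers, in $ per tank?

Buyers bear $10 per tank; sellers bear $25 per tank.

Rewrite in direct form: Qd = 515 − 5P and Qs = 2P + 4.
Before the tax: set 515 − 5P = 2P + 4 → P* = $73, Q* = 150.
With the tax collected from sellers, supply shifts: Qs = 2(P − 35) + 4.
Solving gives Q = 100 with buyers paying $83 and sellers receiving $48 (the $35 wedge).
Burden on buyers: $10; on sellers: $25. (They sum to $35.)
The less price-elastic side of the market bears the larger share of a per-unit tax.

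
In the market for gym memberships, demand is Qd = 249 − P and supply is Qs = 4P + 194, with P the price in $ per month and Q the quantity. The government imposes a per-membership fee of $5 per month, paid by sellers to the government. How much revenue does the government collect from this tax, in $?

Tax revenue = $1170.

Before the tax: set 249 − P = 4P + 194 → P* = $11, Q* = 238.
With the tax collected from sellers, supply shifts: Qs = 4(P − 5) + 194.
New equilibrium: buyers pay $15, sellers receive $10, Q = 234. (Wedge: Pb − Ps = 5.)
Revenue = t · Q = 5 · 234 = $1170.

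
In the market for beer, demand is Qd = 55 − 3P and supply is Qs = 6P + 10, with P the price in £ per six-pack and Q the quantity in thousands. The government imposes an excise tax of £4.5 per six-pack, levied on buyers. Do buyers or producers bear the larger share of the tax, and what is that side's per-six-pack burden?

Without the tax, 55 − 3P = 6P + 10 gives 9P = 45, so P* = £5 and Q* = 40.
With the tax collected from buyers, demand (in seller-price terms) shifts: Qd = 55 − 3(P + 4.5).
New equilibrium: buyers pay £8, producers receive £3.5, Q = 31. (Wedge: Pb − Ps = 4.5.)
Per-six-pack burden: buyers £3, producers £1.5.
Buyers take the larger share because demand is less price-elastic here (demand slope 3 vs supply slope 6).
The less price-elastic side of the market bears the larger share of a per-unit tax.

Buyers bear the larger share: £3 per six-pack.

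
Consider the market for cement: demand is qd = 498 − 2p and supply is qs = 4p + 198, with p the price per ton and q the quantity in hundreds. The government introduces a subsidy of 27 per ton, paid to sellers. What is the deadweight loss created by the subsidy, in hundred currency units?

Deadweight loss = 486 hundred.

Without the subsidy, 498 − 2p = 4p + 198 gives 6p = 300, so p* = 50 and q* = 398.
With a per-unit subsidy paid to sellers, each receives p + 27 per unit sold, so supply becomes qs = 4(p + 27) + 198.
Solving gives q = 434 with consumers paying 32 and sellers receiving 59 (the 27 wedge).
Quantity rises by |ΔQ| = |398 − 434| = 36.
DWL = ½ · t · |ΔQ| = ½ · 27 · 36 = 486.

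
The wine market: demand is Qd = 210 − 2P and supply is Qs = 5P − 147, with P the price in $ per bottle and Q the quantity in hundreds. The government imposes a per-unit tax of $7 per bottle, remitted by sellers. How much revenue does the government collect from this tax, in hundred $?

Without the tax, 210 − 2P = 5P − 147 gives 7P = 357, so P* = $51 and Q* = 108.
With the tax collected from sellers, supply shifts: Qs = 5(P − 7) − 147.
New equilibrium: buyers pay $56, sellers receive $49, Q = 98. (Wedge: Pb − Ps = 7.)
Revenue = t · Q = 7 · 98 = $686.

Tax revenue = $686 hundred.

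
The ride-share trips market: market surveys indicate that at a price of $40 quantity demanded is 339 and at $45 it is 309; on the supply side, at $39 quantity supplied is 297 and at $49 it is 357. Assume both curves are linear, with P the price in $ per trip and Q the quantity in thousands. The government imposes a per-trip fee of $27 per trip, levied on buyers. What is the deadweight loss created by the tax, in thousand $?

Demand slope: (309 − 339)/(45 − 40) = -6, so Qd = 579 − 6P.
Supply slope: (357 − 297)/(49 − 39) = 6, so Qs = 6P + 63.
Before the tax: set 579 − 6P = 6P + 63 → P* = $43, Q* = 321.
With the tax collected from buyers, demand (in seller-price terms) shifts: Qd = 579 − 6(P + 27).
New equilibrium: buyers pay $56.5, suppliers receive $29.5, Q = 240. (Wedge: Pb − Ps = 27.)
Quantity falls by |ΔQ| = |321 − 240| = 81.
DWL = ½ · t · |ΔQ| = ½ · 27 · 81 = $1093.5.

Deadweight loss = $1093.5 thousand.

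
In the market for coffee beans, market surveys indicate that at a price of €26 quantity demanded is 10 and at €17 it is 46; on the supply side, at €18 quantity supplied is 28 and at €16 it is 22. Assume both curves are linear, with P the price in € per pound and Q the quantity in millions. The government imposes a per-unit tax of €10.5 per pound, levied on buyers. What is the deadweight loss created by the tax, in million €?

Deadweight loss = €94.5 million.

Demand slope: (46 − 10)/(17 − 26) = -4, so Qd = 114 − 4P.
Supply slope: (22 − 28)/(16 − 18) = 3, so Qs = 3P − 26.
Without the tax, 114 − 4P = 3P − 26 gives 7P = 140, so P* = €20 and Q* = 34.
With the tax collected from buyers, demand (in seller-price terms) shifts: Qd = 114 − 4(P + 10.5).
New equilibrium: buyers pay €24.5, producers receive €14, Q = 16. (Wedge: Pb − Ps = 10.5.)
Quantity falls by |ΔQ| = |34 − 16| = 18.
DWL = ½ · t · |ΔQ| = ½ · 10.5 · 18 = €94.5.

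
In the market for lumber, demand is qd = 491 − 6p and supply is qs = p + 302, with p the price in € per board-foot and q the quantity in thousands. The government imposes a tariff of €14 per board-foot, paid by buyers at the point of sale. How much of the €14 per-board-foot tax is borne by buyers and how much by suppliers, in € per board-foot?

Buyers bear €2 per board-foot; suppliers bear €12 per board-foot.

Before the tax: set 491 − 6p = p + 302 → p* = €27, q* = 329.
With the tax collected from buyers, demand (in seller-price terms) shifts: qd = 491 − 6(p + 14).
New equilibrium: buyers pay €29, suppliers receive €15, q = 317. (Wedge: pb − ps = 14.)
Burden on buyers: €2; on suppliers: €12. (They sum to €14.)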